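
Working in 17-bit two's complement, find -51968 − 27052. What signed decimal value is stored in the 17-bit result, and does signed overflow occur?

-51968 → 10011010100000000
27052 → 00110100110101100
Subtract via negate-and-add: invert 00110100110101100 + 1 = 11001011001010100 (i.e. -27052).
  10011010100000000
+ 11001011001010100
= 01100101101010100  (discard carry-out 1)
Result 01100101101010100: MSB = 0 → value 52052.
Both addends (after negating the subtrahend) are negative but the stored result is non-negative: signed overflow. The true value -51968 − 27052 = -79020 lies outside [-65536, 65535].

52052; overflow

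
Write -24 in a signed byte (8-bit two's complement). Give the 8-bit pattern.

|-24| = 24 = 00011000 in 8 bits.
Invert the bits: 11100111. Add 1: 11101000.

11101000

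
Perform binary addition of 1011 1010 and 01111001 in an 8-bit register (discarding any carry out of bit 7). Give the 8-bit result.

  10111010
+ 01111001
= 00110011  (discard carry-out 1)

00110011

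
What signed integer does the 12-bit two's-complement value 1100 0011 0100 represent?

MSB is 1, so the value is negative.
Invert: 001111001011. Add 1: 001111001100 = 972. So the value is −972.

-972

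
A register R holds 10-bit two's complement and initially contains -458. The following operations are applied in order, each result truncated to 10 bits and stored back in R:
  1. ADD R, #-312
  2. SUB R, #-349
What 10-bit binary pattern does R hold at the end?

1001011011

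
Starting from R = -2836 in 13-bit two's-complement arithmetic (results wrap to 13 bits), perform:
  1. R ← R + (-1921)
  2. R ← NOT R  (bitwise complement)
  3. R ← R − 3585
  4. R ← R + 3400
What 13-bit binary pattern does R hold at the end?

1000111011011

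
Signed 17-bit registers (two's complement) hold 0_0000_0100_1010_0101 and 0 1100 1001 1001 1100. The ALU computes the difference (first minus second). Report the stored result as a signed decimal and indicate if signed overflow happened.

0_0000_0100_1010_0101 → 00000010010100101 = 1189 (signed)
0 1100 1001 1001 1100 → 01100100110011100 = 51612 (signed)
Subtract via negate-and-add: invert 01100100110011100 + 1 = 10011011001100100 (i.e. -51612).
  00000010010100101
+ 10011011001100100
= 10011101100001001
Result 10011101100001001: MSB = 1 → 80649 − 131072 = -50423.
Addends (after negating the subtrahend) have opposite signs, so signed overflow cannot occur.

-50423; no overflow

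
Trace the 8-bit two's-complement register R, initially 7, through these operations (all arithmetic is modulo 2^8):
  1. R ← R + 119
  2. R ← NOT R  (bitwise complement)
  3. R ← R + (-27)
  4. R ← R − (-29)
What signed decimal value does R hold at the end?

-125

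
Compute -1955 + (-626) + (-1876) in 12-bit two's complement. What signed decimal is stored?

-1955 + (-626) = -2581 → wraps to 1515 (010111101011)
1515 + (-1876) = -361 (111010010111)

-361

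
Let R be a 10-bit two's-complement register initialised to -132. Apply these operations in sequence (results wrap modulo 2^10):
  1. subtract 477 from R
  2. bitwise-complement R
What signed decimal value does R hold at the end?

-416

Start: R = -132 = 1101111100.
R = -132 − 477 = -609; wraps to 415 = 0110011111
R = NOT 0110011111 = 1001100000 = -416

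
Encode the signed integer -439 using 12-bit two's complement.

111001001001

|-439| = 439 = 000110110111 in 12 bits.
Invert the bits: 111001001000. Add 1: 111001001001.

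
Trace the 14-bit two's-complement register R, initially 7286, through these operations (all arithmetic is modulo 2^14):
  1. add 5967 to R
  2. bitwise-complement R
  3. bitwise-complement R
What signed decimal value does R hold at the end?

Start: R = 7286 = 01110001110110.
R = 7286 + 5967 = 13253; wraps to -3131 = 11001111000101
R = NOT 11001111000101 = 00110000111010 = 3130
R = NOT 00110000111010 = 11001111000101 = -3131

-3131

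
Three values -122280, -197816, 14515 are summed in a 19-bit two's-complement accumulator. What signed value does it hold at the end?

-122280 + (-197816) = -320096 → wraps to 204192 (0110001110110100000)
204192 + 14515 = 218707 (0110101011001010011)

218707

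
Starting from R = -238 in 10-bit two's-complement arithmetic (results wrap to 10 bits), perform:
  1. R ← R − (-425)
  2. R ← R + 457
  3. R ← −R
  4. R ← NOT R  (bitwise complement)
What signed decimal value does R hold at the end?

-381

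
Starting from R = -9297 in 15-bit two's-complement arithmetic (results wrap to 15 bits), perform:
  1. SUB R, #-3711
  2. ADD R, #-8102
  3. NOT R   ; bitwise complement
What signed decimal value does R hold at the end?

13687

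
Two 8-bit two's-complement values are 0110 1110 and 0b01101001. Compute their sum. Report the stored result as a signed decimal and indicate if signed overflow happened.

0110 1110 → 01101110 = 110 (signed)
0b01101001 → 01101001 = 105 (signed)
  01101110
+ 01101001
= 11010111
Result 11010111: MSB = 1 → 215 − 256 = -41.
Both addends are non-negative but the stored result is negative: signed overflow. The true value 110 + 105 = 215 lies outside [-128, 127].

-41; overflow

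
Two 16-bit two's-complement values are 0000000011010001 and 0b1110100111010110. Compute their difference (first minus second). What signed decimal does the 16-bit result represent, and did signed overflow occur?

5883; no overflow

0000000011010001 = 209 (signed)
0b1110100111010110 → 1110100111010110 = -5674 (signed)
Subtract via negate-and-add: invert 1110100111010110 + 1 = 0001011000101010 (i.e. 5674).
  0000000011010001
+ 0001011000101010
= 0001011011111011
Result 0001011011111011: MSB = 0 → value 5883.
Both addends (after negating the subtrahend) are non-negative and so is the stored result: no signed overflow.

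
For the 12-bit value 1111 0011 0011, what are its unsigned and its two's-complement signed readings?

Unsigned: 111100110011 = 3891.
Signed: MSB=1 → 3891 − 4096 = -205.

unsigned = 3891, signed = -205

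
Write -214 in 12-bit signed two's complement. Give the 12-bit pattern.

|-214| = 214 = 000011010110 in 12 bits.
Invert the bits: 111100101001. Add 1: 111100101010.

111100101010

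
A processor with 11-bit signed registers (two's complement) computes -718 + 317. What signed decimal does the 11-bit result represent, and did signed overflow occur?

-718 → 10100110010
317 → 00100111101
  10100110010
+ 00100111101
= 11001101111
Result 11001101111: MSB = 1 → 1647 − 2048 = -401.
Addends have opposite signs, so signed overflow cannot occur.

-401; no overflow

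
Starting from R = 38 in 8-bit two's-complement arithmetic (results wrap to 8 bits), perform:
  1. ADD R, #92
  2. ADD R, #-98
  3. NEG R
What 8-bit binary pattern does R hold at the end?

11100000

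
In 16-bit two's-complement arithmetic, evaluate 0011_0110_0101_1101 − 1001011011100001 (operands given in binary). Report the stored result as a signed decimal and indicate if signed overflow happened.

-24708; overflow

0011_0110_0101_1101 → 0011011001011101 = 13917 (signed)
1001011011100001 = -26911 (signed)
Subtract via negate-and-add: invert 1001011011100001 + 1 = 0110100100011111 (i.e. 26911).
  0011011001011101
+ 0110100100011111
= 1001111101111100
Result 1001111101111100: MSB = 1 → 40828 − 65536 = -24708.
Both addends (after negating the subtrahend) are non-negative but the stored result is negative: signed overflow. The true value 13917 − (-26911) = 40828 lies outside [-32768, 32767].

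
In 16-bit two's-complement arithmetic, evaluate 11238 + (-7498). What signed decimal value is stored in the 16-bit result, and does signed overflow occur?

3740; no overflow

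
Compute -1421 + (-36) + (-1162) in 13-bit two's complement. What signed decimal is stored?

-2619

-1421 + (-36) = -1457 (1101001001111)
-1457 + (-1162) = -2619 (1010111000101)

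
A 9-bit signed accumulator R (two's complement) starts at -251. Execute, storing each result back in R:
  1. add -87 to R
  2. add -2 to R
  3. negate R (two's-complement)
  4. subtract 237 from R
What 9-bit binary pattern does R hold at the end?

001100111

Start: R = -251 = 100000101.
R = -251 + (-87) = -338; wraps to 174 = 010101110
R = 174 + (-2) = 172 = 010101100
R = −(172) = -172 = 101010100
R = -172 − 237 = -409; wraps to 103 = 001100111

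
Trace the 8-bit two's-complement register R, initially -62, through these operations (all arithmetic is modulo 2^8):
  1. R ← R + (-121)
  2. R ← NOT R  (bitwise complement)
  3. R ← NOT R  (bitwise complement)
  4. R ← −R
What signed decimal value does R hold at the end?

-73

Start: R = -62 = 11000010.
R = -62 + (-121) = -183; wraps to 73 = 01001001
R = NOT 01001001 = 10110110 = -74
R = NOT 10110110 = 01001001 = 73
R = −(73) = -73 = 10110111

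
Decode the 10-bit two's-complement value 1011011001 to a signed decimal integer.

MSB is 1, so the value is negative.
Invert: 0100100110. Add 1: 0100100111 = 295. So the value is −295.

-295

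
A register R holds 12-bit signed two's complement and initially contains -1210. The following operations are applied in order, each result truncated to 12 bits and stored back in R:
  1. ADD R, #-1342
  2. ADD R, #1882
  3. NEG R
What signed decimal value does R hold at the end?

670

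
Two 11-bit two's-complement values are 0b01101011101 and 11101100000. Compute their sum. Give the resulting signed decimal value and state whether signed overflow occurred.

701; no overflow

0b01101011101 → 01101011101 = 861 (signed)
11101100000 = -160 (signed)
  01101011101
+ 11101100000
= 01010111101  (discard carry-out 1)
Result 01010111101: MSB = 0 → value 701.
Addends have opposite signs, so signed overflow cannot occur.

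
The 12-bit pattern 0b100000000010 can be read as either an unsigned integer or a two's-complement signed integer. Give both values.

Unsigned: 100000000010 = 2050.
Signed: MSB=1 → 2050 − 4096 = -2046.

unsigned = 2050, signed = -2046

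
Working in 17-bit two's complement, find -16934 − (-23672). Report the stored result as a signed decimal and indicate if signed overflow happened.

6738; no overflow

-16934 → 11011110111011010
-23672 → 11010001110001000
Subtract via negate-and-add: invert 11010001110001000 + 1 = 00101110001111000 (i.e. 23672).
  11011110111011010
+ 00101110001111000
= 00001101001010010  (discard carry-out 1)
Result 00001101001010010: MSB = 0 → value 6738.
Addends (after negating the subtrahend) have opposite signs, so signed overflow cannot occur.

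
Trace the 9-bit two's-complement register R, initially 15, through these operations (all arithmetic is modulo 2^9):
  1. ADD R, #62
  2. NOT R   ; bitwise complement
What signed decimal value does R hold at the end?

Start: R = 15 = 000001111.
R = 15 + 62 = 77 = 001001101
R = NOT 001001101 = 110110010 = -78

-78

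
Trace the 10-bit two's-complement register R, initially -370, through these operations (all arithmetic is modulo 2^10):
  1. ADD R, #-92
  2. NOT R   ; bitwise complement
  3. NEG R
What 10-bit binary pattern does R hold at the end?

1000110011

Start: R = -370 = 1010001110.
R = -370 + (-92) = -462 = 1000110010
R = NOT 1000110010 = 0111001101 = 461
R = −(461) = -461 = 1000110011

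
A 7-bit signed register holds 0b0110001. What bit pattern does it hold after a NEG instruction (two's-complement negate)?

1001111

Invert: 1001110. Add 1: 1001111.
Check: 0110001 = 49, 1001111 = -49.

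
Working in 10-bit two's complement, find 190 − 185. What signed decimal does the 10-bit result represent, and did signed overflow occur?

190 → 0010111110
185 → 0010111001
Subtract via negate-and-add: invert 0010111001 + 1 = 1101000111 (i.e. -185).
  0010111110
+ 1101000111
= 0000000101  (discard carry-out 1)
Result 0000000101: MSB = 0 → value 5.
Addends (after negating the subtrahend) have opposite signs, so signed overflow cannot occur.

5; no overflow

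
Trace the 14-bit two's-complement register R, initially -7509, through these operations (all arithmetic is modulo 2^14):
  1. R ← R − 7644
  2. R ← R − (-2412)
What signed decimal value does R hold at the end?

3643

Start: R = -7509 = 10001010101011.
R = -7509 − 7644 = -15153; wraps to 1231 = 00010011001111
R = 1231 − (-2412) = 3643 = 00111000111011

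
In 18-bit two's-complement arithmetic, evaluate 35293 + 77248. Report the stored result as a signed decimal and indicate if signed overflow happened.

112541; no overflow

35293 → 001000100111011101
77248 → 010010110111000000
  001000100111011101
+ 010010110111000000
= 011011011110011101
Result 011011011110011101: MSB = 0 → value 112541.
Both addends are non-negative and so is the stored result: no signed overflow.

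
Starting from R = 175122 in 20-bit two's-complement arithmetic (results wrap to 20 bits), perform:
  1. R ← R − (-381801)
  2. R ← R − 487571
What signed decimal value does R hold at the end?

69352

Start: R = 175122 = 00101010110000010010.
R = 175122 − (-381801) = 556923; wraps to -491653 = 10000111111101111011
R = -491653 − 487571 = -979224; wraps to 69352 = 00010000111011101000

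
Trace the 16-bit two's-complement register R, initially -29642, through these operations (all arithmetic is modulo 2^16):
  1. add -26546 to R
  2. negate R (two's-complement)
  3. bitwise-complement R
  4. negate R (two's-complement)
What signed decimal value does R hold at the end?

-9347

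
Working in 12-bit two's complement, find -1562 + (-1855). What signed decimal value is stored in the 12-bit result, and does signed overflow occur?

679; overflow

-1562 → 100111100110
-1855 → 100011000001
  100111100110
+ 100011000001
= 001010100111  (discard carry-out 1)
Result 001010100111: MSB = 0 → value 679.
Both addends are negative but the stored result is non-negative: signed overflow. The true value -1562 + (-1855) = -3417 lies outside [-2048, 2047].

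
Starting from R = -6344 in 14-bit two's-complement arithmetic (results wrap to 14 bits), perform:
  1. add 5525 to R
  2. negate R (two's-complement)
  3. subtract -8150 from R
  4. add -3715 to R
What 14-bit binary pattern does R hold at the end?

01010010000110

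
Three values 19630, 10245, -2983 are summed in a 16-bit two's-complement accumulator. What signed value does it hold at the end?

19630 + 10245 = 29875 (0111010010110011)
29875 + (-2983) = 26892 (0110100100001100)

26892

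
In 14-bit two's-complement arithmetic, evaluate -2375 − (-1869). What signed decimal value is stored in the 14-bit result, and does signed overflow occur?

-2375 → 11011010111001
-1869 → 11100010110011
Subtract via negate-and-add: invert 11100010110011 + 1 = 00011101001101 (i.e. 1869).
  11011010111001
+ 00011101001101
= 11111000000110
Result 11111000000110: MSB = 1 → 15878 − 16384 = -506.
Addends (after negating the subtrahend) have opposite signs, so signed overflow cannot occur.

-506; no overflow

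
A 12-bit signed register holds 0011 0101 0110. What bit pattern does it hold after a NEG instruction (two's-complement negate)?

Invert: 110010101001. Add 1: 110010101010.
Check: 001101010110 = 854, 110010101010 = -854.

110010101010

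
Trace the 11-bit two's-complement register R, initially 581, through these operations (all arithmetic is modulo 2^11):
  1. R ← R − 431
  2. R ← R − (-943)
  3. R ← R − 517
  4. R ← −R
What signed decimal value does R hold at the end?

-576

Start: R = 581 = 01001000101.
R = 581 − 431 = 150 = 00010010110
R = 150 − (-943) = 1093; wraps to -955 = 10001000101
R = -955 − 517 = -1472; wraps to 576 = 01001000000
R = −(576) = -576 = 10111000000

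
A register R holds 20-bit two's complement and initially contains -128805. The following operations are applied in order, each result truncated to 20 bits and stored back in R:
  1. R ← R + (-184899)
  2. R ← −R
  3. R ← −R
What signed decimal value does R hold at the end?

-313704

Start: R = -128805 = 11100000100011011011.
R = -128805 + (-184899) = -313704 = 10110011011010011000
R = −(-313704) = 313704 = 01001100100101101000
R = −(313704) = -313704 = 10110011011010011000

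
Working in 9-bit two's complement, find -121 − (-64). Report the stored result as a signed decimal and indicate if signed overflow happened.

-121 → 110000111
-64 → 111000000
Subtract via negate-and-add: invert 111000000 + 1 = 001000000 (i.e. 64).
  110000111
+ 001000000
= 111000111
Result 111000111: MSB = 1 → 455 − 512 = -57.
Addends (after negating the subtrahend) have opposite signs, so signed overflow cannot occur.

-57; no overflow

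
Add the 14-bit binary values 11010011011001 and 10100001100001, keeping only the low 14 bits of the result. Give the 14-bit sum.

01110100111010

  11010011011001
+ 10100001100001
= 01110100111010  (discard carry-out 1)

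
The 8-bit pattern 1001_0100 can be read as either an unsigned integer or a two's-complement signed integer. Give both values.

Unsigned: 10010100 = 148.
Signed: MSB=1 → 148 − 256 = -108.

unsigned = 148, signed = -108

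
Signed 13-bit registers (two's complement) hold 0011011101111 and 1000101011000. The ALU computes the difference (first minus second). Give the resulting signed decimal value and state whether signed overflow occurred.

0011011101111 = 1775 (signed)
1000101011000 = -3752 (signed)
Subtract via negate-and-add: invert 1000101011000 + 1 = 0111010101000 (i.e. 3752).
  0011011101111
+ 0111010101000
= 1010110010111
Result 1010110010111: MSB = 1 → 5527 − 8192 = -2665.
Both addends (after negating the subtrahend) are non-negative but the stored result is negative: signed overflow. The true value 1775 − (-3752) = 5527 lies outside [-4096, 4095].

-2665; overflow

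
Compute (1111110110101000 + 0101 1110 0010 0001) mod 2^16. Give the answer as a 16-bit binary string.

0101101111001001

  1111110110101000
+ 0101111000100001
= 0101101111001001  (discard carry-out 1)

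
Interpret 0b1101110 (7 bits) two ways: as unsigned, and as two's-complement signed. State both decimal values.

unsigned = 110, signed = -18

Unsigned: 1101110 = 110.
Signed: MSB=1 → 110 − 128 = -18.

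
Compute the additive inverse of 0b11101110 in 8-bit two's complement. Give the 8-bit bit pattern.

00010010

Invert: 00010001. Add 1: 00010010.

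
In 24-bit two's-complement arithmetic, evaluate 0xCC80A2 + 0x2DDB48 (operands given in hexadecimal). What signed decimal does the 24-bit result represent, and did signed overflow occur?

0xCC80A2 = 110011001000000010100010 = -3374942 (signed)
0x2DDB48 = 001011011101101101001000 = 3005256 (signed)
  110011001000000010100010
+ 001011011101101101001000
= 111110100101101111101010
Result 111110100101101111101010: MSB = 1 → 16407530 − 16777216 = -369686.
Addends have opposite signs, so signed overflow cannot occur.

-369686; no overflow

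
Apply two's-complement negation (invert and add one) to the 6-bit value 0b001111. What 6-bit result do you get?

110001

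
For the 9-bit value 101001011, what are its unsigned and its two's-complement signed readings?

unsigned = 331, signed = -181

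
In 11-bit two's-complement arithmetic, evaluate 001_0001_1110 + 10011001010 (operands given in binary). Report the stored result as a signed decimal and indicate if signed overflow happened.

001_0001_1110 → 00100011110 = 286 (signed)
10011001010 = -822 (signed)
  00100011110
+ 10011001010
= 10111101000
Result 10111101000: MSB = 1 → 1512 − 2048 = -536.
Addends have opposite signs, so signed overflow cannot occur.

-536; no overflow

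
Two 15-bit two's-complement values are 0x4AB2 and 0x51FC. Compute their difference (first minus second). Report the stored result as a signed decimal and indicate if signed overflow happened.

-1866; no overflow

0x4AB2 = 100101010110010 = -13646 (signed)
0x51FC = 101000111111100 = -11780 (signed)
Subtract via negate-and-add: invert 101000111111100 + 1 = 010111000000100 (i.e. 11780).
  100101010110010
+ 010111000000100
= 111100010110110
Result 111100010110110: MSB = 1 → 30902 − 32768 = -1866.
Addends (after negating the subtrahend) have opposite signs, so signed overflow cannot occur.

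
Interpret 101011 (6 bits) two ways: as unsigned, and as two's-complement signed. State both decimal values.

unsigned = 43, signed = -21

Unsigned: 101011 = 43.
Signed: MSB=1 → 43 − 64 = -21.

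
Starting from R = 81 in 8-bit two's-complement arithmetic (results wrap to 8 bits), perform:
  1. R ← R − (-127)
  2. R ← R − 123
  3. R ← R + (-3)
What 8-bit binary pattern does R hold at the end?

Start: R = 81 = 01010001.
R = 81 − (-127) = 208; wraps to -48 = 11010000
R = -48 − 123 = -171; wraps to 85 = 01010101
R = 85 + (-3) = 82 = 01010010

01010010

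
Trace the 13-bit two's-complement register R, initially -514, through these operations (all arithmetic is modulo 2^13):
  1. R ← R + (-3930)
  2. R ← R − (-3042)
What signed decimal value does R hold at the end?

Start: R = -514 = 1110111111110.
R = -514 + (-3930) = -4444; wraps to 3748 = 0111010100100
R = 3748 − (-3042) = 6790; wraps to -1402 = 1101010000110

-1402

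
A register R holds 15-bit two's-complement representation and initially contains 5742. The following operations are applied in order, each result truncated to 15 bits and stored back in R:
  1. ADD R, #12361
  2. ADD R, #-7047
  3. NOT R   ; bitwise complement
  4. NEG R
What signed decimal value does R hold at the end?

Start: R = 5742 = 001011001101110.
R = 5742 + 12361 = 18103; wraps to -14665 = 100011010110111
R = -14665 + (-7047) = -21712; wraps to 11056 = 010101100110000
R = NOT 010101100110000 = 101010011001111 = -11057
R = −(-11057) = 11057 = 010101100110001

11057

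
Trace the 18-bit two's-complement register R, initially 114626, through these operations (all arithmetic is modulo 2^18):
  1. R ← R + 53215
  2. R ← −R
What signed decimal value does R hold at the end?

Start: R = 114626 = 011011111111000010.
R = 114626 + 53215 = 167841; wraps to -94303 = 101000111110100001
R = −(-94303) = 94303 = 010111000001011111

94303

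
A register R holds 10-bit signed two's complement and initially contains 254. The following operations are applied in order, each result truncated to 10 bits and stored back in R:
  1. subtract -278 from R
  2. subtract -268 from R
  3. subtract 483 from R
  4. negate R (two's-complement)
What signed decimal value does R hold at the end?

Start: R = 254 = 0011111110.
R = 254 − (-278) = 532; wraps to -492 = 1000010100
R = -492 − (-268) = -224 = 1100100000
R = -224 − 483 = -707; wraps to 317 = 0100111101
R = −(317) = -317 = 1011000011

-317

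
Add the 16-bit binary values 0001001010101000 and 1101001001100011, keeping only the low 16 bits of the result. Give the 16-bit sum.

1110010100001011

  0001001010101000
+ 1101001001100011
= 1110010100001011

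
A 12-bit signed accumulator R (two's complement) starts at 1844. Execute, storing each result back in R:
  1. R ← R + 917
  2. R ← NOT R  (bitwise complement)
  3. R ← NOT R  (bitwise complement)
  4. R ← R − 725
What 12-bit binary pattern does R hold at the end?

Start: R = 1844 = 011100110100.
R = 1844 + 917 = 2761; wraps to -1335 = 101011001001
R = NOT 101011001001 = 010100110110 = 1334
R = NOT 010100110110 = 101011001001 = -1335
R = -1335 − 725 = -2060; wraps to 2036 = 011111110100

011111110100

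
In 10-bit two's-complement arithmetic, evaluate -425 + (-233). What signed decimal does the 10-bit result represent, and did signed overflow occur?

-425 → 1001010111
-233 → 1100010111
  1001010111
+ 1100010111
= 0101101110  (discard carry-out 1)
Result 0101101110: MSB = 0 → value 366.
Both addends are negative but the stored result is non-negative: signed overflow. The true value -425 + (-233) = -658 lies outside [-512, 511].

366; overflow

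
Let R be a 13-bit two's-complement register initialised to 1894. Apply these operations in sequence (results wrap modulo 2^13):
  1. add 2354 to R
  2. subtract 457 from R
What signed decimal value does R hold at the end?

3791

Start: R = 1894 = 0011101100110.
R = 1894 + 2354 = 4248; wraps to -3944 = 1000010011000
R = -3944 − 457 = -4401; wraps to 3791 = 0111011001111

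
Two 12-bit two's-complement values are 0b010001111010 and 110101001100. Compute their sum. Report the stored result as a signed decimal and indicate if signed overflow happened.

0b010001111010 → 010001111010 = 1146 (signed)
110101001100 = -692 (signed)
  010001111010
+ 110101001100
= 000111000110  (discard carry-out 1)
Result 000111000110: MSB = 0 → value 454.
Addends have opposite signs, so signed overflow cannot occur.

454; no overflow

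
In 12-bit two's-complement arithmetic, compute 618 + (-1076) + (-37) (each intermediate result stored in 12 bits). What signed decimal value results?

-495

618 + (-1076) = -458 (111000110110)
-458 + (-37) = -495 (111000010001)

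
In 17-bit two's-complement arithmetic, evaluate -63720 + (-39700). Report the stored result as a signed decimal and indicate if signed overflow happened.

-63720 → 10000011100011000
-39700 → 10110010011101100
  10000011100011000
+ 10110010011101100
= 00110110000000100  (discard carry-out 1)
Result 00110110000000100: MSB = 0 → value 27652.
Both addends are negative but the stored result is non-negative: signed overflow. The true value -63720 + (-39700) = -103420 lies outside [-65536, 65535].

27652; overflow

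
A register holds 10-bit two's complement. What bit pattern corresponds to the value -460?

1000110100

|-460| = 460 = 0111001100 in 10 bits.
Invert the bits: 1000110011. Add 1: 1000110100.
Check: 1000110100 reads as 564 − 1024 = -460.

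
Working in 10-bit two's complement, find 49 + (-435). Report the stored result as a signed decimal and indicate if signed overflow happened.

49 → 0000110001
-435 → 1001001101
  0000110001
+ 1001001101
= 1001111110
Result 1001111110: MSB = 1 → 638 − 1024 = -386.
Addends have opposite signs, so signed overflow cannot occur.

-386; no overflow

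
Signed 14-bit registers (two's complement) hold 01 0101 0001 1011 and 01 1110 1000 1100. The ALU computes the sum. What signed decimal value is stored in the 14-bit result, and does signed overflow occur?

01 0101 0001 1011 → 01010100011011 = 5403 (signed)
01 1110 1000 1100 → 01111010001100 = 7820 (signed)
  01010100011011
+ 01111010001100
= 11001110100111
Result 11001110100111: MSB = 1 → 13223 − 16384 = -3161.
Both addends are non-negative but the stored result is negative: signed overflow. The true value 5403 + 7820 = 13223 lies outside [-8192, 8191].

-3161; overflow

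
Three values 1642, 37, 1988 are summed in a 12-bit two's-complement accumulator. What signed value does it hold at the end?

1642 + 37 = 1679 (011010001111)
1679 + 1988 = 3667 → wraps to -429 (111001010011)

-429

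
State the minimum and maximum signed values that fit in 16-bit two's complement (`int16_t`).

min = -32768, max = 32767

Minimum: −2^15 = -32768.
Maximum: 2^15 − 1 = 32767.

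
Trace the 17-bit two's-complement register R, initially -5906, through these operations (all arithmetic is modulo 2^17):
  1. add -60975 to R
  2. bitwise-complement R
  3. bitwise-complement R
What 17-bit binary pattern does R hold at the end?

Start: R = -5906 = 11110100011101110.
R = -5906 + (-60975) = -66881; wraps to 64191 = 01111101010111111
R = NOT 01111101010111111 = 10000010101000000 = -64192
R = NOT 10000010101000000 = 01111101010111111 = 64191

01111101010111111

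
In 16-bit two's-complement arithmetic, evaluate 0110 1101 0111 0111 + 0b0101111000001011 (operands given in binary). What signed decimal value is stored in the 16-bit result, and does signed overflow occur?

0110 1101 0111 0111 → 0110110101110111 = 28023 (signed)
0b0101111000001011 → 0101111000001011 = 24075 (signed)
  0110110101110111
+ 0101111000001011
= 1100101110000010
Result 1100101110000010: MSB = 1 → 52098 − 65536 = -13438.
Both addends are non-negative but the stored result is negative: signed overflow. The true value 28023 + 24075 = 52098 lies outside [-32768, 32767].

-13438; overflow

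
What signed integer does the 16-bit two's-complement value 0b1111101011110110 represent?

-1290

MSB is 1, so the value is negative.
Unsigned reading: 64246. Subtract 2^16 = 65536: 64246 − 65536 = -1290.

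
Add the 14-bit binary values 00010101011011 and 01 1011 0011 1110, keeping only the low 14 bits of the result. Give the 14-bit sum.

  00010101011011
+ 01101100111110
= 10000010011001

10000010011001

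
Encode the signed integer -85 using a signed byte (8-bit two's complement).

10101011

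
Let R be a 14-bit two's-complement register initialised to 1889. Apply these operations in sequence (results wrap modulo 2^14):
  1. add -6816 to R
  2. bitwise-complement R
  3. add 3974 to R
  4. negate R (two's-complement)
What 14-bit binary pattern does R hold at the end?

Start: R = 1889 = 00011101100001.
R = 1889 + (-6816) = -4927 = 10110011000001
R = NOT 10110011000001 = 01001100111110 = 4926
R = 4926 + 3974 = 8900; wraps to -7484 = 10001011000100
R = −(-7484) = 7484 = 01110100111100

01110100111100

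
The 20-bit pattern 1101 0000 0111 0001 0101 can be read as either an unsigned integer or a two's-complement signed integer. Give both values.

Unsigned: 11010000011100010101 = 853781.
Signed: MSB=1 → 853781 − 1048576 = -194795.

unsigned = 853781, signed = -194795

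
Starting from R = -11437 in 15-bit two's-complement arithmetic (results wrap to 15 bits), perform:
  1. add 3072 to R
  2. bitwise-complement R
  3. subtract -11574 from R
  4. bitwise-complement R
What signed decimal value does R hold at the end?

12829

Start: R = -11437 = 101001101010011.
R = -11437 + 3072 = -8365 = 101111101010011
R = NOT 101111101010011 = 010000010101100 = 8364
R = 8364 − (-11574) = 19938; wraps to -12830 = 100110111100010
R = NOT 100110111100010 = 011001000011101 = 12829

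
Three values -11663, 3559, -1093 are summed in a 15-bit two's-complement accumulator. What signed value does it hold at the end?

-9197

-11663 + 3559 = -8104 (110000001011000)
-8104 + (-1093) = -9197 (101110000010011)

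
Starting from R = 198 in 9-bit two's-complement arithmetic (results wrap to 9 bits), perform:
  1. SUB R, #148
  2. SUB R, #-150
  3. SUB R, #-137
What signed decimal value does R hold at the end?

Start: R = 198 = 011000110.
R = 198 − 148 = 50 = 000110010
R = 50 − (-150) = 200 = 011001000
R = 200 − (-137) = 337; wraps to -175 = 101010001

-175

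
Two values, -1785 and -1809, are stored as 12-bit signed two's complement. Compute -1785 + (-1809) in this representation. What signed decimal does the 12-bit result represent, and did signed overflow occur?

502; overflow

-1785 → 100100000111
-1809 → 100011101111
  100100000111
+ 100011101111
= 000111110110  (discard carry-out 1)
Result 000111110110: MSB = 0 → value 502.
Both addends are negative but the stored result is non-negative: signed overflow. The true value -1785 + (-1809) = -3594 lies outside [-2048, 2047].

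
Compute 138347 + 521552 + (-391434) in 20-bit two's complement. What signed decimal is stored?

138347 + 521552 = 659899 → wraps to -388677 (10100001000110111011)
-388677 + (-391434) = -780111 → wraps to 268465 (01000001100010110001)

268465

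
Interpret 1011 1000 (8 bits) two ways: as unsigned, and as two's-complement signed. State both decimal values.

unsigned = 184, signed = -72

Unsigned: 10111000 = 184.
Signed: MSB=1 → 184 − 256 = -72.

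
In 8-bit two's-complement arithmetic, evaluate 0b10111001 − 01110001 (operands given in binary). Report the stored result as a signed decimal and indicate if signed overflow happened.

72; overflow

0b10111001 → 10111001 = -71 (signed)
01110001 = 113 (signed)
Subtract via negate-and-add: invert 01110001 + 1 = 10001111 (i.e. -113).
  10111001
+ 10001111
= 01001000  (discard carry-out 1)
Result 01001000: MSB = 0 → value 72.
Both addends (after negating the subtrahend) are negative but the stored result is non-negative: signed overflow. The true value -71 − 113 = -184 lies outside [-128, 127].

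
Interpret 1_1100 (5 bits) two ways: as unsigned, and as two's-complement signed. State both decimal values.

unsigned = 28, signed = -4

Unsigned: 11100 = 28.
Signed: MSB=1 → 28 − 32 = -4.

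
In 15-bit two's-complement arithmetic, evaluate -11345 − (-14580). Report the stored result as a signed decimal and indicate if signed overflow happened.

3235; no overflow

-11345 → 101001110101111
-14580 → 100011100001100
Subtract via negate-and-add: invert 100011100001100 + 1 = 011100011110100 (i.e. 14580).
  101001110101111
+ 011100011110100
= 000110010100011  (discard carry-out 1)
Result 000110010100011: MSB = 0 → value 3235.
Addends (after negating the subtrahend) have opposite signs, so signed overflow cannot occur.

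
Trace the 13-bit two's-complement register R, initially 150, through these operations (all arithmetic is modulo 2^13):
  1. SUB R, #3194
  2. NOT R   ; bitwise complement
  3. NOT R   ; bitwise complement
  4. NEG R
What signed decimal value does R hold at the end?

Start: R = 150 = 0000010010110.
R = 150 − 3194 = -3044 = 1010000011100
R = NOT 1010000011100 = 0101111100011 = 3043
R = NOT 0101111100011 = 1010000011100 = -3044
R = −(-3044) = 3044 = 0101111100100

3044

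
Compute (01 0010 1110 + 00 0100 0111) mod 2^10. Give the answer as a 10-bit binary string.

  0100101110
+ 0001000111
= 0101110101

0101110101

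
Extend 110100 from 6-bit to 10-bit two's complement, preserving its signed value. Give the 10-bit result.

1111110100

MSB of 110100 is 1; replicate it into the new high bits.
1111|110100 → 1111110100 (still -12).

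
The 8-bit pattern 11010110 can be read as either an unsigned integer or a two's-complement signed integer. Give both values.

Unsigned: 11010110 = 214.
Signed: MSB=1 → 214 − 256 = -42.

unsigned = 214, signed = -42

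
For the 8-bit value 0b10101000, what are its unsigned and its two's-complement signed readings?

unsigned = 168, signed = -88

Unsigned: 10101000 = 168.
Signed: MSB=1 → 168 − 256 = -88.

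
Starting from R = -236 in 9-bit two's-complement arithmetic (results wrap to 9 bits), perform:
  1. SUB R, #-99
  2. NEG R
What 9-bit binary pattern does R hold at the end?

Start: R = -236 = 100010100.
R = -236 − (-99) = -137 = 101110111
R = −(-137) = 137 = 010001001

010001001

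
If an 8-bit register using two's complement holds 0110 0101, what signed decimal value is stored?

101

MSB is 0, so the value is non-negative: 01100101 = 101.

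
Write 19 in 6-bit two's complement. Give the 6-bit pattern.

010011

19 is non-negative, so write it directly in 6 bits: 010011.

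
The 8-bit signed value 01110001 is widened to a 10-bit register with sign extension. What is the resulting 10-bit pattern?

0001110001

MSB of 01110001 is 0; replicate it into the new high bits.
00|01110001 → 0001110001 (still 113).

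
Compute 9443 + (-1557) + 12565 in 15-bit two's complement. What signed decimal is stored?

-12317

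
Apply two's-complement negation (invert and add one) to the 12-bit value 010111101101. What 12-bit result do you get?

101000010011

Invert: 101000010010. Add 1: 101000010011.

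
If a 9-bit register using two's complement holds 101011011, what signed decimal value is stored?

MSB is 1, so the value is negative.
Invert: 010100100. Add 1: 010100101 = 165. So the value is −165.

-165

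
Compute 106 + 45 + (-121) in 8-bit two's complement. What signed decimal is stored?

30

106 + 45 = 151 → wraps to -105 (10010111)
-105 + (-121) = -226 → wraps to 30 (00011110)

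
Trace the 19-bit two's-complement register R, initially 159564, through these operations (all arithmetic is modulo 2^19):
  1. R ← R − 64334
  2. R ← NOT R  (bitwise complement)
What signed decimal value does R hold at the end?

-95231

Start: R = 159564 = 0100110111101001100.
R = 159564 − 64334 = 95230 = 0010111001111111110
R = NOT 0010111001111111110 = 1101000110000000001 = -95231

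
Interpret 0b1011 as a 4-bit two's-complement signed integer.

MSB is 1, so the value is negative.
Unsigned reading: 11. Subtract 2^4 = 16: 11 − 16 = -5.

-5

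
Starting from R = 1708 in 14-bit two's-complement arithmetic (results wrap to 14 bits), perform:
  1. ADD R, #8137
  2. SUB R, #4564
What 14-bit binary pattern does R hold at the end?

01010010100001

Start: R = 1708 = 00011010101100.
R = 1708 + 8137 = 9845; wraps to -6539 = 10011001110101
R = -6539 − 4564 = -11103; wraps to 5281 = 01010010100001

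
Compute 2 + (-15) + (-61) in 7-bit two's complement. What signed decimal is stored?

54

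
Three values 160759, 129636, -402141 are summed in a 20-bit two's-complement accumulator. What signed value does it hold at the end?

-111746

160759 + 129636 = 290395 (01000110111001011011)
290395 + (-402141) = -111746 (11100100101101111110)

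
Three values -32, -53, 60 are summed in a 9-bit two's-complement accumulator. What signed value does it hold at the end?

-25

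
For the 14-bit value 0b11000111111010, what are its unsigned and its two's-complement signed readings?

unsigned = 12794, signed = -3590

Unsigned: 11000111111010 = 12794.
Signed: MSB=1 → 12794 − 16384 = -3590.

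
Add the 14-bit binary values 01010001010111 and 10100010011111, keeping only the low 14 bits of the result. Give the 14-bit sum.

  01010001010111
+ 10100010011111
= 11110011110110

11110011110110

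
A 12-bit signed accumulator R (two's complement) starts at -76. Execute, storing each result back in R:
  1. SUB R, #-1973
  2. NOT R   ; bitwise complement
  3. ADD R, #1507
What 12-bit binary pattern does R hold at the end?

111001111001

Start: R = -76 = 111110110100.
R = -76 − (-1973) = 1897 = 011101101001
R = NOT 011101101001 = 100010010110 = -1898
R = -1898 + 1507 = -391 = 111001111001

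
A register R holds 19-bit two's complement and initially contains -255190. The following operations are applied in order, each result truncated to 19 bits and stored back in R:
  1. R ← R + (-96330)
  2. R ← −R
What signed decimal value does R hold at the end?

Start: R = -255190 = 1000001101100101010.
R = -255190 + (-96330) = -351520; wraps to 172768 = 0101010001011100000
R = −(172768) = -172768 = 1010101110100100000

-172768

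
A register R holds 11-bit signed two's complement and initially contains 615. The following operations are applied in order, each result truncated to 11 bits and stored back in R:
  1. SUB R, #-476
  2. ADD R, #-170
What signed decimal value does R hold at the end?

Start: R = 615 = 01001100111.
R = 615 − (-476) = 1091; wraps to -957 = 10001000011
R = -957 + (-170) = -1127; wraps to 921 = 01110011001

921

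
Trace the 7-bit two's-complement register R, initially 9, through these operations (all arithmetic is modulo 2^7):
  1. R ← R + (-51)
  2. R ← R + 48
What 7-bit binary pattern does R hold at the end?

Start: R = 9 = 0001001.
R = 9 + (-51) = -42 = 1010110
R = -42 + 48 = 6 = 0000110

0000110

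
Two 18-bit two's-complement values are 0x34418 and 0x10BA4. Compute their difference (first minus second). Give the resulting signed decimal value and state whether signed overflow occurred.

-116620; no overflow

0x34418 = 110100010000011000 = -48104 (signed)
0x10BA4 = 010000101110100100 = 68516 (signed)
Subtract via negate-and-add: invert 010000101110100100 + 1 = 101111010001011100 (i.e. -68516).
  110100010000011000
+ 101111010001011100
= 100011100001110100  (discard carry-out 1)
Result 100011100001110100: MSB = 1 → 145524 − 262144 = -116620.
Both addends (after negating the subtrahend) are negative and so is the stored result: no signed overflow.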